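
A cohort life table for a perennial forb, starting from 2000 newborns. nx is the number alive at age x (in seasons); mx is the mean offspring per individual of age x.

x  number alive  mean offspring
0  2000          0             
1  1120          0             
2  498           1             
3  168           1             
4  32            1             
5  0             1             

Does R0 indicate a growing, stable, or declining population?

declining

lx = nx/n0 = nx/2000: 1, 0.56, 0.249, 0.084, 0.016, 0
R0 = Σ lx·mx = 0 + 0 + 0.249 + 0.084 + 0.016 + 0 = 0.349
R0 < 1, so the population is declining.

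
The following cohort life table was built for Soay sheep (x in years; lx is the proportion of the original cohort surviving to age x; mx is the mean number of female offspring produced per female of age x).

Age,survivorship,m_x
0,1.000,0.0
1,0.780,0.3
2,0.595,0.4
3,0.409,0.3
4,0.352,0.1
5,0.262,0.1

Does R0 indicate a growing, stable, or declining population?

R0 = Σ lx·mx = 0 + 0.234 + 0.238 + 0.1227 + 0.0352 + 0.0262 = 0.6561
R0 < 1, so the population is declining.

declining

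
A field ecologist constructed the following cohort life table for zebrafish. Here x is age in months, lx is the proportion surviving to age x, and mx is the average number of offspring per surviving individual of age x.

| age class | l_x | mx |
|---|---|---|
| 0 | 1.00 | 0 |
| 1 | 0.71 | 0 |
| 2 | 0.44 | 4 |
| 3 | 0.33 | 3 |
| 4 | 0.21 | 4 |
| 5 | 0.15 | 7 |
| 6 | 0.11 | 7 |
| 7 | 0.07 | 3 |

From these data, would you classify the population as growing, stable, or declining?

growing

R0 = Σ lx·mx = 0 + 0 + 1.76 + 0.99 + 0.84 + 1.05 + 0.77 + 0.21 = 5.62
R0 > 1, so the population is growing.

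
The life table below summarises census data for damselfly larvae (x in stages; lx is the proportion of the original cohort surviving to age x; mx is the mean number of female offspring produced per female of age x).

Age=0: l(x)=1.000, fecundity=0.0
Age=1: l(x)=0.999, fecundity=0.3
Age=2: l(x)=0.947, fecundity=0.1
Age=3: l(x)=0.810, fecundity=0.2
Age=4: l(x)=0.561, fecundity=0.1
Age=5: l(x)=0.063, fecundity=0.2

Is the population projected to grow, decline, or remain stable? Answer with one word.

declining

R0 = Σ lx·mx = 0 + 0.2997 + 0.0947 + 0.162 + 0.0561 + 0.0126 = 0.6251
R0 < 1, so the population is declining.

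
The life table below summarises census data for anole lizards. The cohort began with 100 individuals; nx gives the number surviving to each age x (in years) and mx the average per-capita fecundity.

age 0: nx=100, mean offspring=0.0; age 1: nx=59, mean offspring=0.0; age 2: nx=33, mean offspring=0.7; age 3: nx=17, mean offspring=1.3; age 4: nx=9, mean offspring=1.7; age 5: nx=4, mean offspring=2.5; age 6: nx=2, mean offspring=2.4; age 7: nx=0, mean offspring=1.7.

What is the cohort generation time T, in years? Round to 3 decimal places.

3.353

lx = nx/n0 = nx/100: 1, 0.59, 0.33, 0.17, 0.09, 0.04, 0.02, 0
lx·mx: 0, 0, 0.231, 0.221, 0.153, 0.1, 0.048, 0 → R0 = 0.753
x·lx·mx: 0, 0, 0.462, 0.663, 0.612, 0.5, 0.288, 0 → Σ = 2.525
T = 2.525 / 0.753 = 3.353254… → 3.353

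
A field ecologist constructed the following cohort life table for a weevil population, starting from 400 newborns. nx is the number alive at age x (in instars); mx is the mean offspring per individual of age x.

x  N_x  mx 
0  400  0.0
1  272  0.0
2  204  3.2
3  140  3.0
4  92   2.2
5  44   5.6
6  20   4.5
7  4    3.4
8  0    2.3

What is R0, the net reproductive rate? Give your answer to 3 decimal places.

4.063

lx = nx/n0 = nx/400: 1, 0.68, 0.51, 0.35, 0.23, 0.11, 0.05, 0.01, 0
lx·mx by age: 0, 0, 1.632, 1.05, 0.506, 0.616, 0.225, 0.034, 0
R0 = Σ lx·mx = 4.063 → 4.063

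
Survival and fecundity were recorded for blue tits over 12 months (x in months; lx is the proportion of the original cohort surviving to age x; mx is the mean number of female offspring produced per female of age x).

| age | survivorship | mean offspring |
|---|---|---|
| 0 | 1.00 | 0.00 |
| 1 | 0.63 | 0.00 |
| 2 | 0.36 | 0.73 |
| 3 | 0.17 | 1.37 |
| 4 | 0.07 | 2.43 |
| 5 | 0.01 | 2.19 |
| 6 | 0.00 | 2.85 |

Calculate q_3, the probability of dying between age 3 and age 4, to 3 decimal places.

0.588

q_3 = (l_3 − l_4) / l_3 = (0.17 − 0.07) / 0.17
     = 0.1 / 0.17 = 0.588235… → 0.588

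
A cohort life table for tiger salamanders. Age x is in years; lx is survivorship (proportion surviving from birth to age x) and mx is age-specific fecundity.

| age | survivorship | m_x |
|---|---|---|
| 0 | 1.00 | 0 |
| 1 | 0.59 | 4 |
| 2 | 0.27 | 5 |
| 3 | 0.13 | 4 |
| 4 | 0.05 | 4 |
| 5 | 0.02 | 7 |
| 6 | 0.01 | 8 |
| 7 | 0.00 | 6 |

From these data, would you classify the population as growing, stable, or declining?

R0 = Σ lx·mx = 0 + 2.36 + 1.35 + 0.52 + 0.2 + 0.14 + 0.08 + 0 = 4.65
R0 > 1, so the population is growing.

growing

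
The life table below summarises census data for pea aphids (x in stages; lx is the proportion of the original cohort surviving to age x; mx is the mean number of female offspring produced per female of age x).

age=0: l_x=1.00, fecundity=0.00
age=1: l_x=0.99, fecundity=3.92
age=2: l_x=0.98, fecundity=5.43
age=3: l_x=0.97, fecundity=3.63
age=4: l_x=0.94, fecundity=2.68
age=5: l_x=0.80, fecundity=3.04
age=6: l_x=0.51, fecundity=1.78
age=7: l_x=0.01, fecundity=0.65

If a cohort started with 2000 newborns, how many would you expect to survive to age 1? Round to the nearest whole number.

1980

Expected survivors = N0 · l_1 = 2000 × 0.99 = 1980 → 1980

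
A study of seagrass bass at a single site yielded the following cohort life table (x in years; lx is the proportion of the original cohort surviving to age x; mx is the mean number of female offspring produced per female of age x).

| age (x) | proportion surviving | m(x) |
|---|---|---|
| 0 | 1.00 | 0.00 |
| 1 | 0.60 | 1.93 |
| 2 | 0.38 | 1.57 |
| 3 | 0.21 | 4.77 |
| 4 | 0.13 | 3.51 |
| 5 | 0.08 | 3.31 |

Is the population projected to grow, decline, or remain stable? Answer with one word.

growing

R0 = Σ lx·mx = 0 + 1.158 + 0.5966 + 1.0017 + 0.4563 + 0.2648 = 3.4774
R0 > 1, so the population is growing.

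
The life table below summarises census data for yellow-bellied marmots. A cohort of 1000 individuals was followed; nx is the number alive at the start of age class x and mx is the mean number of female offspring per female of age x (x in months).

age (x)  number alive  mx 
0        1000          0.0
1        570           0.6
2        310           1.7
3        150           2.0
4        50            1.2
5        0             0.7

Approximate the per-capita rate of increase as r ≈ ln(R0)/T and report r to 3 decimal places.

0.100

lx = nx/n0 = nx/1000: 1, 0.57, 0.31, 0.15, 0.05, 0
R0 = Σ lx·mx = 0 + 0.342 + 0.527 + 0.3 + 0.06 + 0 = 1.229
Σ x·lx·mx = 2.536; T = 2.536/1.229 = 2.06347…
r ≈ ln(R0)/T = ln(1.229)/2.06347… = 0.09993… → 0.100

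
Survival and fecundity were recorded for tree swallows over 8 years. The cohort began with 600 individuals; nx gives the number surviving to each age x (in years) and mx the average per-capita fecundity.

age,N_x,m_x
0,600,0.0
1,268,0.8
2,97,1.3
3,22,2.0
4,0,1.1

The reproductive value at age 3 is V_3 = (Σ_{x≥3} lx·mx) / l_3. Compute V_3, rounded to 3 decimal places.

lx = nx/n0 = nx/600: 1, 0.44667…, 0.16167…, 0.03667…, 0
lx·mx for x ≥ 3: 0.073333…, 0 → sum = 0.073333…
V_3 = 0.073333… / l_3 = 0.073333… / 0.036667… = 2 → 2.000

2.000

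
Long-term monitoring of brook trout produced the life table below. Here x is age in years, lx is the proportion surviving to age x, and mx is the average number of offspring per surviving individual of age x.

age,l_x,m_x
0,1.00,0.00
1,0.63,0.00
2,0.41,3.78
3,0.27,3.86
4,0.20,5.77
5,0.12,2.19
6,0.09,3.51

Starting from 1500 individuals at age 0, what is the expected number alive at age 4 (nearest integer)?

Expected survivors = N0 · l_4 = 1500 × 0.20 = 300 → 300

300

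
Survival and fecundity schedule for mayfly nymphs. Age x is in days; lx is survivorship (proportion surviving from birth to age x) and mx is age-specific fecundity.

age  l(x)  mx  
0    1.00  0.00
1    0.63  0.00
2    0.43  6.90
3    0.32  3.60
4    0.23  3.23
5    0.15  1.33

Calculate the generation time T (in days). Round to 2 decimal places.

lx·mx: 0, 0, 2.967, 1.152, 0.7429, 0.1995 → R0 = 5.0614
x·lx·mx: 0, 0, 5.934, 3.456, 2.9716, 0.9975 → Σ = 13.3591
T = 13.3591 / 5.0614 = 2.639408… → 2.64

2.64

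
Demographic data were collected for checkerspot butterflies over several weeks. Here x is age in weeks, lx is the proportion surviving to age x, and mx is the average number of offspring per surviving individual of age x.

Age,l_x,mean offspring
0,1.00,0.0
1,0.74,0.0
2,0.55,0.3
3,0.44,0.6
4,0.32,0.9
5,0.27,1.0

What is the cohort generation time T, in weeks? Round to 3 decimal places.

lx·mx: 0, 0, 0.165, 0.264, 0.288, 0.27 → R0 = 0.987
x·lx·mx: 0, 0, 0.33, 0.792, 1.152, 1.35 → Σ = 3.624
T = 3.624 / 0.987 = 3.671733… → 3.672

3.672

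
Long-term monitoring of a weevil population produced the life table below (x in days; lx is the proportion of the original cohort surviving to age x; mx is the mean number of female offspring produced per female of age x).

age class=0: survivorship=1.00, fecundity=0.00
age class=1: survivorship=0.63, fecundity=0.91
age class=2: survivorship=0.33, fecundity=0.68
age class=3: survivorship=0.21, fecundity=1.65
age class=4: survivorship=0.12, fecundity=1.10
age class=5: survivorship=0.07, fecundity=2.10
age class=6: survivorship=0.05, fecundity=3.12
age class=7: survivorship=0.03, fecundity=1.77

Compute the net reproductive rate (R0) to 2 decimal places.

lx·mx by age: 0, 0.5733, 0.2244, 0.3465, 0.132, 0.147, 0.156, 0.0531
R0 = Σ lx·mx = 1.6323 → 1.63

1.63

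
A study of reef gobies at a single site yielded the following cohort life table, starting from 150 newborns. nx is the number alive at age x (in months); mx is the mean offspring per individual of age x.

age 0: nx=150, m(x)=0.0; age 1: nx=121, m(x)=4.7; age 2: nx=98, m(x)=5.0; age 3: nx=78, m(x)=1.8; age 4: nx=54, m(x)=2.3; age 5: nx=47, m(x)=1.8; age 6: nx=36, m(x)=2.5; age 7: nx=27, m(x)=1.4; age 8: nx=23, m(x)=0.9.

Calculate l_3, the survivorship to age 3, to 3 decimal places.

l_3 = n_3/n_0 = 78/150 = 0.52 → 0.520

0.520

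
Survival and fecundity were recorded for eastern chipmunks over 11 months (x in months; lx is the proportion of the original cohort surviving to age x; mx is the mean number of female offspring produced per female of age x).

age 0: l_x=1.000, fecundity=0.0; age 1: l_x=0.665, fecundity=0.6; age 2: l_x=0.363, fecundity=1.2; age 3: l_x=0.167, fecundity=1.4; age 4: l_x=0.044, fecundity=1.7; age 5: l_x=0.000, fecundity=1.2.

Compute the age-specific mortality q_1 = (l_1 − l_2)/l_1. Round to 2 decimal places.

0.45

q_1 = (l_1 − l_2) / l_1 = (0.665 − 0.363) / 0.665
     = 0.302 / 0.665 = 0.454135… → 0.45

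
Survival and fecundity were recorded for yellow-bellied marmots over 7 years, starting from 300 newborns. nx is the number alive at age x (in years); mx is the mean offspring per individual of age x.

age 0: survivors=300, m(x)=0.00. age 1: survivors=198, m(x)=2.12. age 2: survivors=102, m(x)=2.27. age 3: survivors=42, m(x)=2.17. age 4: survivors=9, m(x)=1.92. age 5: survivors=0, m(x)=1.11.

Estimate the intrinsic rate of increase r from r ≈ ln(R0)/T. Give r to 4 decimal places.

0.5761

lx = nx/n0 = nx/300: 1, 0.66, 0.34, 0.14, 0.03, 0
R0 = Σ lx·mx = 0 + 1.3992 + 0.7718 + 0.3038 + 0.0576 + 0 = 2.5324
Σ x·lx·mx = 4.0846; T = 4.0846/2.5324 = 1.61294…
r ≈ ln(R0)/T = ln(2.5324)/1.61294… = 0.576072… → 0.5761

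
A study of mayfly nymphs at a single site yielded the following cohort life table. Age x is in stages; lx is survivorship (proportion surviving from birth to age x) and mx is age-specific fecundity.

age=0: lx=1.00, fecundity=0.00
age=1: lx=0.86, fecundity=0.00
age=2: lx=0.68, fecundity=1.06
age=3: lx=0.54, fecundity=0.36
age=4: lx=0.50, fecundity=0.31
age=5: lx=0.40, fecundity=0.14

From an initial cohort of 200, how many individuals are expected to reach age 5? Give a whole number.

80

Expected survivors = N0 · l_5 = 200 × 0.40 = 80 → 80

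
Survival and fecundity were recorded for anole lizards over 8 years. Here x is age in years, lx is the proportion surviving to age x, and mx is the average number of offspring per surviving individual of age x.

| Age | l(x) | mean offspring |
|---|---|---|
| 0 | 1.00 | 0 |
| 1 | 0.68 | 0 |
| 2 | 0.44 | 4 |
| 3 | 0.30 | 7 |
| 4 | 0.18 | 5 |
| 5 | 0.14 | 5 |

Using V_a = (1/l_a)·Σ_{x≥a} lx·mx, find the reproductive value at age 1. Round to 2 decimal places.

lx·mx for x ≥ 1: 0, 1.76, 2.1, 0.9, 0.7 → sum = 5.46
V_1 = 5.46 / l_1 = 5.46 / 0.68 = 8.029412… → 8.03

8.03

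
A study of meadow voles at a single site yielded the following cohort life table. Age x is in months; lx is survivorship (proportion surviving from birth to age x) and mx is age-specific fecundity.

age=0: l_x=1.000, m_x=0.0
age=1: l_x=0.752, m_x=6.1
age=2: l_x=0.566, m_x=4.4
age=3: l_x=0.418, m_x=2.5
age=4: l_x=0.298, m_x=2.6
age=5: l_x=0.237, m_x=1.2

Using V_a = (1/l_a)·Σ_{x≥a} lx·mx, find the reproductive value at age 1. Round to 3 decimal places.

12.210

lx·mx for x ≥ 1: 4.5872, 2.4904, 1.045, 0.7748, 0.2844 → sum = 9.1818
V_1 = 9.1818 / l_1 = 9.1818 / 0.752 = 12.20984… → 12.210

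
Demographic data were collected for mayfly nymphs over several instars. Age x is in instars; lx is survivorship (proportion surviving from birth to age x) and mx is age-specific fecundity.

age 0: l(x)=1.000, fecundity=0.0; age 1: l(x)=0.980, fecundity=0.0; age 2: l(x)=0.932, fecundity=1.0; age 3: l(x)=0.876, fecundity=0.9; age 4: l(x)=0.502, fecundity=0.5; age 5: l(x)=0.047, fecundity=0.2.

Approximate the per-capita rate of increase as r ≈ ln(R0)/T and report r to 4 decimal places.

0.2564

R0 = Σ lx·mx = 0 + 0 + 0.932 + 0.7884 + 0.251 + 0.0094 = 1.9808
Σ x·lx·mx = 5.2802; T = 5.2802/1.9808 = 2.66569…
r ≈ ln(R0)/T = ln(1.9808)/2.66569… = 0.256407… → 0.2564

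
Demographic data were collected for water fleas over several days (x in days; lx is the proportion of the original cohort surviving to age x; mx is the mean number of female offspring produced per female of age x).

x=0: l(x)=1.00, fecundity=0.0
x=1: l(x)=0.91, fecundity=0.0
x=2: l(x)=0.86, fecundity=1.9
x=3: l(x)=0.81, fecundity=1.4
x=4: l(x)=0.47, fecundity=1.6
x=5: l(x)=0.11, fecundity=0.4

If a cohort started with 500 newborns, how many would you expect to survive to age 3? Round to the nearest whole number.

405

Expected survivors = N0 · l_3 = 500 × 0.81 = 405 → 405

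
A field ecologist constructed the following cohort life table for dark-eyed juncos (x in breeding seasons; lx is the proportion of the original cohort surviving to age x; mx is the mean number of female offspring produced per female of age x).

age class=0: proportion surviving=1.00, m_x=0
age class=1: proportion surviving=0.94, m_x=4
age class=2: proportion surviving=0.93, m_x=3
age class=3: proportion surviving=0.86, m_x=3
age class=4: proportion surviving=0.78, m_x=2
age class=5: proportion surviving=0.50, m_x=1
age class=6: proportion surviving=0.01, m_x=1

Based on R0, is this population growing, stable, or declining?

growing

R0 = Σ lx·mx = 0 + 3.76 + 2.79 + 2.58 + 1.56 + 0.5 + 0.01 = 11.2
R0 > 1, so the population is growing.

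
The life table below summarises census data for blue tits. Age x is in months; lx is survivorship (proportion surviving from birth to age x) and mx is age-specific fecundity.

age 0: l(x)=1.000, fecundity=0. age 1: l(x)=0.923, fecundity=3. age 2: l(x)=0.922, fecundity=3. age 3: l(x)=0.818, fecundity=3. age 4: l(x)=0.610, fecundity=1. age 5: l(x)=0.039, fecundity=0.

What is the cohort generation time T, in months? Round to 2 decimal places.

lx·mx: 0, 2.769, 2.766, 2.454, 0.61, 0 → R0 = 8.599
x·lx·mx: 0, 2.769, 5.532, 7.362, 2.44, 0 → Σ = 18.103
T = 18.103 / 8.599 = 2.105245… → 2.11

2.11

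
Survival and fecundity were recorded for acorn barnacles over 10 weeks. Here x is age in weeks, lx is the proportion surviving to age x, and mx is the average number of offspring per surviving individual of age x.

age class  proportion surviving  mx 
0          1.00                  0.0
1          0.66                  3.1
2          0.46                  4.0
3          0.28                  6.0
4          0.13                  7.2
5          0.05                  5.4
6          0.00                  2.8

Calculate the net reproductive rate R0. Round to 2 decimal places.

6.77

lx·mx by age: 0, 2.046, 1.84, 1.68, 0.936, 0.27, 0
R0 = Σ lx·mx = 6.772 → 6.77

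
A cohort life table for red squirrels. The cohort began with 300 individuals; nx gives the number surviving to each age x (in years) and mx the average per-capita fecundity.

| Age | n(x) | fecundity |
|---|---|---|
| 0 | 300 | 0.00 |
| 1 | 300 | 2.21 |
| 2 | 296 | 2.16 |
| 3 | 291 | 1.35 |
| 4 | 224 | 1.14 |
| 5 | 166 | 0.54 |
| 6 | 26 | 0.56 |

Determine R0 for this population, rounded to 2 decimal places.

lx = nx/n0 = nx/300: 1, 1, 0.98667…, 0.97, 0.74667…, 0.55333…, 0.08667…
lx·mx by age: 0, 2.21, 2.1312…, 1.3095, 0.8512…, 0.2988…, 0.048533…
R0 = Σ lx·mx = 6.849233… → 6.85

6.85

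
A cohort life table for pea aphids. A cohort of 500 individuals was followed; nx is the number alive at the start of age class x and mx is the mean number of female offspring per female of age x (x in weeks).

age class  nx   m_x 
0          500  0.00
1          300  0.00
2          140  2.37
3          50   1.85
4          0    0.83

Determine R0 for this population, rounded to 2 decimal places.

0.85

lx = nx/n0 = nx/500: 1, 0.6, 0.28, 0.1, 0
lx·mx by age: 0, 0, 0.6636, 0.185, 0
R0 = Σ lx·mx = 0.8486 → 0.85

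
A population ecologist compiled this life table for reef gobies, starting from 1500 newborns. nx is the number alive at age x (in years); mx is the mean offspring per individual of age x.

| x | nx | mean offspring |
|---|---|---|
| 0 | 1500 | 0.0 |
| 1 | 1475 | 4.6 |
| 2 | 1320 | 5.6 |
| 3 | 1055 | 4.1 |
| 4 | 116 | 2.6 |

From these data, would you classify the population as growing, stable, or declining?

growing

lx = nx/n0 = nx/1500: 1, 0.98333…, 0.88, 0.70333…, 0.07733…
R0 = Σ lx·mx = 0 + 4.523333… + 4.928 + 2.883667… + 0.201067… = 12.536067…
R0 > 1, so the population is growing.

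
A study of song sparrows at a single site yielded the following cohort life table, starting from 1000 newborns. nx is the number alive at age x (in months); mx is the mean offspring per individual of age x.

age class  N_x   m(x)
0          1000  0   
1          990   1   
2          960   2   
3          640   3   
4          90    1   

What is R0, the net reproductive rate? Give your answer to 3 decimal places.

lx = nx/n0 = nx/1000: 1, 0.99, 0.96, 0.64, 0.09
lx·mx by age: 0, 0.99, 1.92, 1.92, 0.09
R0 = Σ lx·mx = 4.92 → 4.920

4.920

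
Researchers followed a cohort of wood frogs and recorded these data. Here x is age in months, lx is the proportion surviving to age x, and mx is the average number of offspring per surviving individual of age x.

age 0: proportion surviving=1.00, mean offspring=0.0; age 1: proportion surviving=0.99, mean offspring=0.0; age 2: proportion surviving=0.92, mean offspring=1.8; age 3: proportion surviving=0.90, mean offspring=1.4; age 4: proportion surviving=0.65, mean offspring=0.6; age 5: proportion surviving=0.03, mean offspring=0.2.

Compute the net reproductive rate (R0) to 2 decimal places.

3.31

lx·mx by age: 0, 0, 1.656, 1.26, 0.39, 0.006
R0 = Σ lx·mx = 3.312 → 3.31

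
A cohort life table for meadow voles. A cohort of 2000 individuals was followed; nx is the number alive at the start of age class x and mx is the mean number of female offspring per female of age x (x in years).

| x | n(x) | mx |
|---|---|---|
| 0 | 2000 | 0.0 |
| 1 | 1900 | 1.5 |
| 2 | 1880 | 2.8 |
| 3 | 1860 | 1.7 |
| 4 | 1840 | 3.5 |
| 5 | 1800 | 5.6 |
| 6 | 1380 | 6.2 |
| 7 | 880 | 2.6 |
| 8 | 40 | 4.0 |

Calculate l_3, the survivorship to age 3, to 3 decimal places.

l_3 = n_3/n_0 = 1860/2000 = 0.93 → 0.930

0.930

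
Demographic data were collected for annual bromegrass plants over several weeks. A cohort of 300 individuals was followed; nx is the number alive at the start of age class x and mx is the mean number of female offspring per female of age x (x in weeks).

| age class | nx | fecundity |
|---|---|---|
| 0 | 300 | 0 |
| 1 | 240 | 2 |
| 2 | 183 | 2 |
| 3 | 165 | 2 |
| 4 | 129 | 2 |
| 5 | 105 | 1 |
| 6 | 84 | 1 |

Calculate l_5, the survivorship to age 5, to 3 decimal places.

l_5 = n_5/n_0 = 105/300 = 0.35 → 0.350

0.350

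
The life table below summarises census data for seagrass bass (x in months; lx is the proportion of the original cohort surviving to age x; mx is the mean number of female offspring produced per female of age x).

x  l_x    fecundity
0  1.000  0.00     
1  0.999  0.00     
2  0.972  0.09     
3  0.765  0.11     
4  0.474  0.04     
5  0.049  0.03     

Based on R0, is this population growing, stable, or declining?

declining

R0 = Σ lx·mx = 0 + 0 + 0.08748 + 0.08415 + 0.01896 + 0.00147 = 0.19206
R0 < 1, so the population is declining.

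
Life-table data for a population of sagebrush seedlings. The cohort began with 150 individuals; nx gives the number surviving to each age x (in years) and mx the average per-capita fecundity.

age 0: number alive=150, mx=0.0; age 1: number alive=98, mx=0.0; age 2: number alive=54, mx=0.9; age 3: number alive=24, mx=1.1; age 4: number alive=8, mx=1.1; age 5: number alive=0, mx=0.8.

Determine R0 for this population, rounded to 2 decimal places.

0.56

lx = nx/n0 = nx/150: 1, 0.65333…, 0.36, 0.16, 0.05333…, 0
lx·mx by age: 0, 0, 0.324, 0.176, 0.058667…, 0
R0 = Σ lx·mx = 0.558667… → 0.56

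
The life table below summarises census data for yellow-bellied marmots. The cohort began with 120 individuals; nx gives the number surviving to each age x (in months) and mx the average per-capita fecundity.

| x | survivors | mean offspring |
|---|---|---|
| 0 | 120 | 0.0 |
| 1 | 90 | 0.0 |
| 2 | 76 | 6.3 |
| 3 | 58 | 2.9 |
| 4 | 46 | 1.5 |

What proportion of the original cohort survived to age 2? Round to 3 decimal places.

l_2 = n_2/n_0 = 76/120 = 0.633333… → 0.633

0.633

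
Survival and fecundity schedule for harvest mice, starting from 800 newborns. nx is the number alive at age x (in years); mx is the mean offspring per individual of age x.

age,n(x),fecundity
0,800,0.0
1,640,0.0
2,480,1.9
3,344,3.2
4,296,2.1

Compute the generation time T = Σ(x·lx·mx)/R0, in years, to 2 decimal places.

lx = nx/n0 = nx/800: 1, 0.8, 0.6, 0.43, 0.37
lx·mx: 0, 0, 1.14, 1.376, 0.777 → R0 = 3.293
x·lx·mx: 0, 0, 2.28, 4.128, 3.108 → Σ = 9.516
T = 9.516 / 3.293 = 2.889766… → 2.89

2.89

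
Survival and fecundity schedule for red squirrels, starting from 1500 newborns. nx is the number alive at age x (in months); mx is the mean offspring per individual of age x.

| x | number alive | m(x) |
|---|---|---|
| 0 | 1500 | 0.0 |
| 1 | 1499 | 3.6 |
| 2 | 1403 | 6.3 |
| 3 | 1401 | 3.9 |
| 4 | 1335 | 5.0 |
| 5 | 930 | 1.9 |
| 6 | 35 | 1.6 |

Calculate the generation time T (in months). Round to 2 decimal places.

2.67

lx = nx/n0 = nx/1500: 1, 0.99933…, 0.93533…, 0.934, 0.89, 0.62, 0.02333…
lx·mx: 0, 3.5976…, 5.8926…, 3.6426, 4.45, 1.178, 0.037333… → R0 = 18.798133…
x·lx·mx: 0, 3.5976…, 11.7852…, 10.9278, 17.8, 5.89, 0.224… → Σ = 50.2246…
T = 50.2246… / 18.798133… = 2.671787… → 2.67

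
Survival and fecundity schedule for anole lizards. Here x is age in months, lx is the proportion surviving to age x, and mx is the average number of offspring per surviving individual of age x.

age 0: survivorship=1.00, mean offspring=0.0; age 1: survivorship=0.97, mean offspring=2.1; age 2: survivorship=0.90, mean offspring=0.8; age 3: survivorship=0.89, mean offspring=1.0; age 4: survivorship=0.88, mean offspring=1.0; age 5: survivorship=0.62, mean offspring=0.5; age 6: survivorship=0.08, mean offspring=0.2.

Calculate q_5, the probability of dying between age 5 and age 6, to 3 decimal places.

q_5 = (l_5 − l_6) / l_5 = (0.62 − 0.08) / 0.62
     = 0.54 / 0.62 = 0.870968… → 0.871

0.871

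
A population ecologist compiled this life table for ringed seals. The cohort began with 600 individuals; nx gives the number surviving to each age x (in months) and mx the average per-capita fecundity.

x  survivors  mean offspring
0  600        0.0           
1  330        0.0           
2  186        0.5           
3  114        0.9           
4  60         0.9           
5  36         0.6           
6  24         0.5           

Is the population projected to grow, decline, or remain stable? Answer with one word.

lx = nx/n0 = nx/600: 1, 0.55, 0.31, 0.19, 0.1, 0.06, 0.04
R0 = Σ lx·mx = 0 + 0 + 0.155 + 0.171 + 0.09 + 0.036 + 0.02 = 0.472
R0 < 1, so the population is declining.

declining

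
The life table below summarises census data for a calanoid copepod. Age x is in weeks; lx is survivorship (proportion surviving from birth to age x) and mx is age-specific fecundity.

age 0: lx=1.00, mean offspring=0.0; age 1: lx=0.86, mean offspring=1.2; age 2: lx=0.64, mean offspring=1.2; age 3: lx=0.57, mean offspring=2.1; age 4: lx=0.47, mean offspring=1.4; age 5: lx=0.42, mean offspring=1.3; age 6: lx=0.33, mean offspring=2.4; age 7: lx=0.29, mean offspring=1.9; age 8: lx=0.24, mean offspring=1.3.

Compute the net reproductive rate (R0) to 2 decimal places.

lx·mx by age: 0, 1.032, 0.768, 1.197, 0.658, 0.546, 0.792, 0.551, 0.312
R0 = Σ lx·mx = 5.856 → 5.86

5.86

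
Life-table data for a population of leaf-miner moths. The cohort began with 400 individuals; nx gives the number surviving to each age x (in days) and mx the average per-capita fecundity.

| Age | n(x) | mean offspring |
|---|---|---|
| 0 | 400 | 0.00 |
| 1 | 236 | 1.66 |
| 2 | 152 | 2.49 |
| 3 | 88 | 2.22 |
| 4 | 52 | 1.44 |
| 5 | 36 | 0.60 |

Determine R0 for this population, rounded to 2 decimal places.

2.66

lx = nx/n0 = nx/400: 1, 0.59, 0.38, 0.22, 0.13, 0.09
lx·mx by age: 0, 0.9794, 0.9462, 0.4884, 0.1872, 0.054
R0 = Σ lx·mx = 2.6552 → 2.66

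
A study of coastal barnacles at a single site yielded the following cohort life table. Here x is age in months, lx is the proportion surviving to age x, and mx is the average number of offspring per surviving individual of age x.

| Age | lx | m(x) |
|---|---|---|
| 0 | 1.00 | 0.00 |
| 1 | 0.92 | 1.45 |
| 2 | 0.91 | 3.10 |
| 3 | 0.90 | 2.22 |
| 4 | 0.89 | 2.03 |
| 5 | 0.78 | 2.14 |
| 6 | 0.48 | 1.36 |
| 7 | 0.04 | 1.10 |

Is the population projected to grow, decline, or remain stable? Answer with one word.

R0 = Σ lx·mx = 0 + 1.334 + 2.821 + 1.998 + 1.8067 + 1.6692 + 0.6528 + 0.044 = 10.3257
R0 > 1, so the population is growing.

growing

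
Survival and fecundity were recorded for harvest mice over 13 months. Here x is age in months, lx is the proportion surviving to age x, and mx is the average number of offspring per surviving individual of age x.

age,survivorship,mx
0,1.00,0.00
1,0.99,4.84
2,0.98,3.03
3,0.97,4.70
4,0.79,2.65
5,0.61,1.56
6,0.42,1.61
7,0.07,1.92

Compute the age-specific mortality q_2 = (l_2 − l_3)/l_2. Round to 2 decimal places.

0.01

q_2 = (l_2 − l_3) / l_2 = (0.98 − 0.97) / 0.98
     = 0.01 / 0.98 = 0.010204… → 0.01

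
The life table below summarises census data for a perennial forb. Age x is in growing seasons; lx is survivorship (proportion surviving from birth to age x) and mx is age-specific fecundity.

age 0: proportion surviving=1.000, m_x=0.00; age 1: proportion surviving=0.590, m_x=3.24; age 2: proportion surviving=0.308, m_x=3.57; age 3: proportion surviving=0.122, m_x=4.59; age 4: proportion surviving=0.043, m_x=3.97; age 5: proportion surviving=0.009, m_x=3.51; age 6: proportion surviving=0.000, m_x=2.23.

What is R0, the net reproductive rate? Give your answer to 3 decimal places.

lx·mx by age: 0, 1.9116, 1.09956, 0.55998, 0.17071, 0.03159, 0
R0 = Σ lx·mx = 3.77344 → 3.773

3.773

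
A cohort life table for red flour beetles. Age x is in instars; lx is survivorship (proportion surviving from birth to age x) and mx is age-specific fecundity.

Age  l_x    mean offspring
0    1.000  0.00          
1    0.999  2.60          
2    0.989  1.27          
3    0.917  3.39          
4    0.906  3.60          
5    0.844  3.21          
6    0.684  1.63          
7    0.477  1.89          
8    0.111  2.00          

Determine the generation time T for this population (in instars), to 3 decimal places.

lx·mx: 0, 2.5974, 1.25603, 3.10863, 3.2616, 2.70924, 1.11492, 0.90153, 0.222 → R0 = 15.17135
x·lx·mx: 0, 2.5974, 2.51206, 9.32589, 13.0464, 13.5462, 6.68952, 6.31071, 1.776 → Σ = 55.80418
T = 55.80418 / 15.17135 = 3.678261… → 3.678

3.678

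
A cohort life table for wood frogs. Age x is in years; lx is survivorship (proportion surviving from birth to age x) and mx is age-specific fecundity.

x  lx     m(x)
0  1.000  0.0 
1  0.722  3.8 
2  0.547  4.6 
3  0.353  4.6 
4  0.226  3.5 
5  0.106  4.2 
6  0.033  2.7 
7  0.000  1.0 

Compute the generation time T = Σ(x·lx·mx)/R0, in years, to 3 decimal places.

lx·mx: 0, 2.7436, 2.5162, 1.6238, 0.791, 0.4452, 0.0891, 0 → R0 = 8.2089
x·lx·mx: 0, 2.7436, 5.0324, 4.8714, 3.164, 2.226, 0.5346, 0 → Σ = 18.572
T = 18.572 / 8.2089 = 2.262422… → 2.262

2.262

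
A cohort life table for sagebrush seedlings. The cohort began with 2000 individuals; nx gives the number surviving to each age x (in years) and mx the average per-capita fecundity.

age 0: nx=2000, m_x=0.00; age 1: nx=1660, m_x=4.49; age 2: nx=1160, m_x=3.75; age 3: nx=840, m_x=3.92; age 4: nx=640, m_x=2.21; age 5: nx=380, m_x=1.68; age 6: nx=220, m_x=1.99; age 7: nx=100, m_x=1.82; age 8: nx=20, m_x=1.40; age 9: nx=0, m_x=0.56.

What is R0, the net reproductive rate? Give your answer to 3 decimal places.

lx = nx/n0 = nx/2000: 1, 0.83, 0.58, 0.42, 0.32, 0.19, 0.11, 0.05, 0.01, 0
lx·mx by age: 0, 3.7267, 2.175, 1.6464, 0.7072, 0.3192, 0.2189, 0.091, 0.014, 0
R0 = Σ lx·mx = 8.8984 → 8.898

8.898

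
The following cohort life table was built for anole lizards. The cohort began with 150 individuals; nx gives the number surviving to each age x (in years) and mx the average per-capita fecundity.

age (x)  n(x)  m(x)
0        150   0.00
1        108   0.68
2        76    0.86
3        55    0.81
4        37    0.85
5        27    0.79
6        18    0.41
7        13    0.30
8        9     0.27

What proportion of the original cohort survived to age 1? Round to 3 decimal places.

l_1 = n_1/n_0 = 108/150 = 0.72 → 0.720

0.720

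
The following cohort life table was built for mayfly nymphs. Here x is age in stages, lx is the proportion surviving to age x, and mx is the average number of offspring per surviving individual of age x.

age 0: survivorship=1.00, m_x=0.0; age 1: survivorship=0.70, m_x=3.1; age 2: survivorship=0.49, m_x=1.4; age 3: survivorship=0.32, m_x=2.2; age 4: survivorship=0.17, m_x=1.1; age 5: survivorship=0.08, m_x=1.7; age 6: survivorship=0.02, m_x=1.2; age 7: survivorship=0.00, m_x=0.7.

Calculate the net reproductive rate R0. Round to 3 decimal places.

3.907

lx·mx by age: 0, 2.17, 0.686, 0.704, 0.187, 0.136, 0.024, 0
R0 = Σ lx·mx = 3.907 → 3.907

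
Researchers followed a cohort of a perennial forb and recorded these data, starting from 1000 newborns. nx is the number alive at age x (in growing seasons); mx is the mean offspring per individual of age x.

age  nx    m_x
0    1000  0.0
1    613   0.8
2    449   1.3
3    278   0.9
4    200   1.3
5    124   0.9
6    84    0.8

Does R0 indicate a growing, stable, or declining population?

growing

lx = nx/n0 = nx/1000: 1, 0.613, 0.449, 0.278, 0.2, 0.124, 0.084
R0 = Σ lx·mx = 0 + 0.4904 + 0.5837 + 0.2502 + 0.26 + 0.1116 + 0.0672 = 1.7631
R0 > 1, so the population is growing.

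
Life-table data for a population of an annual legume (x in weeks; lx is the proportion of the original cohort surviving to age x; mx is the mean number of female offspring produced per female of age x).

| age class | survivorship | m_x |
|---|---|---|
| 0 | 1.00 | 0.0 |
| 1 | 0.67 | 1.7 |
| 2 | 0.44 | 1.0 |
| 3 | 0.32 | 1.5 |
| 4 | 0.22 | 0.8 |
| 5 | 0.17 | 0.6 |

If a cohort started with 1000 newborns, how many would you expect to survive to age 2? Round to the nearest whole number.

Expected survivors = N0 · l_2 = 1000 × 0.44 = 440 → 440

440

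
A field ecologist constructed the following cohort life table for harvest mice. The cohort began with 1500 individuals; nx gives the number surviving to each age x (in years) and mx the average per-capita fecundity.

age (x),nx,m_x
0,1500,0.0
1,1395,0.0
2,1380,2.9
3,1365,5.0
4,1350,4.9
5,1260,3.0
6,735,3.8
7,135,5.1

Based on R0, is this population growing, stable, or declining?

growing

lx = nx/n0 = nx/1500: 1, 0.93, 0.92, 0.91, 0.9, 0.84, 0.49, 0.09
R0 = Σ lx·mx = 0 + 0 + 2.668 + 4.55 + 4.41 + 2.52 + 1.862 + 0.459 = 16.469
R0 > 1, so the population is growing.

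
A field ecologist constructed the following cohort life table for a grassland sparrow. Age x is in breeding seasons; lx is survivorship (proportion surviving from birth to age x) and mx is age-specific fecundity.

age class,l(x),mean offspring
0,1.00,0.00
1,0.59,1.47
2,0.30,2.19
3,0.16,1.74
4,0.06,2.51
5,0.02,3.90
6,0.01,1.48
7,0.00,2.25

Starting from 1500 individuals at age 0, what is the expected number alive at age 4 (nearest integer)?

Expected survivors = N0 · l_4 = 1500 × 0.06 = 90 → 90

90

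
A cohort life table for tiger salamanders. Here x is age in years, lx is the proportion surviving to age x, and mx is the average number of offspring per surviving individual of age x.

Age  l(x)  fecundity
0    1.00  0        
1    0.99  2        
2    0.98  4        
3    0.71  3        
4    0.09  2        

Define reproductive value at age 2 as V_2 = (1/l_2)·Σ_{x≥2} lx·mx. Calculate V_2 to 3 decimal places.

lx·mx for x ≥ 2: 3.92, 2.13, 0.18 → sum = 6.23
V_2 = 6.23 / l_2 = 6.23 / 0.98 = 6.357143… → 6.357

6.357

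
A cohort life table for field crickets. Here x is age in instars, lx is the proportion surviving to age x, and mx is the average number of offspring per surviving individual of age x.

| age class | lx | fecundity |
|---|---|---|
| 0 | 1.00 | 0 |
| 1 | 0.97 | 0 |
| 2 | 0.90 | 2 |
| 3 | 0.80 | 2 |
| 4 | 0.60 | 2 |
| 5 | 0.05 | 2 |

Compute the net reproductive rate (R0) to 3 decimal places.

lx·mx by age: 0, 0, 1.8, 1.6, 1.2, 0.1
R0 = Σ lx·mx = 4.7 → 4.700

4.700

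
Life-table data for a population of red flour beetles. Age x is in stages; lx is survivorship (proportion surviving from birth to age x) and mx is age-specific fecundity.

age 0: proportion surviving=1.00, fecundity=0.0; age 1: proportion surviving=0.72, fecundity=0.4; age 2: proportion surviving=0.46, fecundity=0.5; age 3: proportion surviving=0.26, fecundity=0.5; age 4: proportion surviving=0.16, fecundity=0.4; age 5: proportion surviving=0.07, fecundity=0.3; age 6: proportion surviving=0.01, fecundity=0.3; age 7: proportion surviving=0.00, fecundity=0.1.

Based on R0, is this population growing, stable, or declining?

R0 = Σ lx·mx = 0 + 0.288 + 0.23 + 0.13 + 0.064 + 0.021 + 0.003 + 0 = 0.736
R0 < 1, so the population is declining.

declining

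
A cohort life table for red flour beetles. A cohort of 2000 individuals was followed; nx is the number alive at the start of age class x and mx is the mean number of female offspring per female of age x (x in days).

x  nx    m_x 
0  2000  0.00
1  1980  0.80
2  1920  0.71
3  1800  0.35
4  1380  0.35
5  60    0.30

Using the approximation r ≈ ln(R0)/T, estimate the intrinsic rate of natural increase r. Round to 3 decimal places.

lx = nx/n0 = nx/2000: 1, 0.99, 0.96, 0.9, 0.69, 0.03
R0 = Σ lx·mx = 0 + 0.792 + 0.6816 + 0.315 + 0.2415 + 0.009 = 2.0391
Σ x·lx·mx = 4.1112; T = 4.1112/2.0391 = 2.01618…
r ≈ ln(R0)/T = ln(2.0391)/2.01618… = 0.35339… → 0.353

0.353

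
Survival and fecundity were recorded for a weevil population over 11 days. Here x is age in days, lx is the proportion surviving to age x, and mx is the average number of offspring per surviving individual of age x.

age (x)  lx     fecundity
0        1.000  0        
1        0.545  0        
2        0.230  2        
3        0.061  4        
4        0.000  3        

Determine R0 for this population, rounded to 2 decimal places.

0.70

lx·mx by age: 0, 0, 0.46, 0.244, 0
R0 = Σ lx·mx = 0.704 → 0.70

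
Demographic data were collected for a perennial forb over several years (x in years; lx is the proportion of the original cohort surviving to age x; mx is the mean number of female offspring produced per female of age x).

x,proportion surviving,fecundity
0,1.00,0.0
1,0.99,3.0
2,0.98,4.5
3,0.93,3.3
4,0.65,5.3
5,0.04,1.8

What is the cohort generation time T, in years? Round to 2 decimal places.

lx·mx: 0, 2.97, 4.41, 3.069, 3.445, 0.072 → R0 = 13.966
x·lx·mx: 0, 2.97, 8.82, 9.207, 13.78, 0.36 → Σ = 35.137
T = 35.137 / 13.966 = 2.515896… → 2.52

2.52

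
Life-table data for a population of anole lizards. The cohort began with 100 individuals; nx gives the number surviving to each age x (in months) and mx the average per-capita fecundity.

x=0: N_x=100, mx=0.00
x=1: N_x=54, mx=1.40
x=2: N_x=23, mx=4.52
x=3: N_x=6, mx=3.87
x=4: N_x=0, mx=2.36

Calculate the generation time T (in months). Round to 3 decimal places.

lx = nx/n0 = nx/100: 1, 0.54, 0.23, 0.06, 0
lx·mx: 0, 0.756, 1.0396, 0.2322, 0 → R0 = 2.0278
x·lx·mx: 0, 0.756, 2.0792, 0.6966, 0 → Σ = 3.5318
T = 3.5318 / 2.0278 = 1.741691… → 1.742

1.742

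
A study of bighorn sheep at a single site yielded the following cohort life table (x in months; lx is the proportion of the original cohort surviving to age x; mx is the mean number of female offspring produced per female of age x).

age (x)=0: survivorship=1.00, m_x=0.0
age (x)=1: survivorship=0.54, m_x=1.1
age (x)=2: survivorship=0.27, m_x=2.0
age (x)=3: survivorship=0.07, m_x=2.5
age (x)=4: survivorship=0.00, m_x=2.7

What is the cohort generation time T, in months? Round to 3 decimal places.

lx·mx: 0, 0.594, 0.54, 0.175, 0 → R0 = 1.309
x·lx·mx: 0, 0.594, 1.08, 0.525, 0 → Σ = 2.199
T = 2.199 / 1.309 = 1.679908… → 1.680

1.680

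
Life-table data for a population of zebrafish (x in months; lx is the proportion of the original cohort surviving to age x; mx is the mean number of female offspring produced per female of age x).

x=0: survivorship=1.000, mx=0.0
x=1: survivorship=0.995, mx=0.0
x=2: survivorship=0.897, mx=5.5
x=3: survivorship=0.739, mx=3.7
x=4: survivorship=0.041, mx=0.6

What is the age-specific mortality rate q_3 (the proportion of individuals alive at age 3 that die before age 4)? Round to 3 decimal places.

q_3 = (l_3 − l_4) / l_3 = (0.739 − 0.041) / 0.739
     = 0.698 / 0.739 = 0.94452… → 0.945

0.945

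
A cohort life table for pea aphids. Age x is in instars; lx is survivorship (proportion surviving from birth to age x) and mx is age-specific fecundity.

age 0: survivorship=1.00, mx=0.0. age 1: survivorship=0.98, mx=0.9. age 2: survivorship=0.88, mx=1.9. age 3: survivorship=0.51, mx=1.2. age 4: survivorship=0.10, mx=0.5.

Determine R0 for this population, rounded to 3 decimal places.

lx·mx by age: 0, 0.882, 1.672, 0.612, 0.05
R0 = Σ lx·mx = 3.216 → 3.216

3.216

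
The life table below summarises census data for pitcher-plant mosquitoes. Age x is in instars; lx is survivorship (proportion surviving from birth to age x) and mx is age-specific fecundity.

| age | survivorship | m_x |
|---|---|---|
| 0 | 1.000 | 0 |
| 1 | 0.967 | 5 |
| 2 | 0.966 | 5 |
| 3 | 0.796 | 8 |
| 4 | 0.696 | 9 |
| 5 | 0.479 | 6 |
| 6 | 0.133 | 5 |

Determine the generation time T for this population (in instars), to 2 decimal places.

2.98

lx·mx: 0, 4.835, 4.83, 6.368, 6.264, 2.874, 0.665 → R0 = 25.836
x·lx·mx: 0, 4.835, 9.66, 19.104, 25.056, 14.37, 3.99 → Σ = 77.015
T = 77.015 / 25.836 = 2.980918… → 2.98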